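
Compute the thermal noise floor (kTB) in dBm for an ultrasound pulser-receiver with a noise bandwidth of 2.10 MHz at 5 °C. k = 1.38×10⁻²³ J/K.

−110.9 dBm

T = 5 °C + 273.15 = 278.15 K
P_n = kTB = 1.38×10⁻²³ × 278.15 × 2.10×10⁶ = 8.06×10⁻¹⁵ W
In dBm: 10 log₁₀(8.06×10⁻¹⁵ / 10⁻³) = −110.9 dBm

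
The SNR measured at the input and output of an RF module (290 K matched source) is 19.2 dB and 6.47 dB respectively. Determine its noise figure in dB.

12.73 dB

NF (dB) = SNR_in(dB) − SNR_out(dB) when the source is at T₀
NF = 19.2 − 6.47 = 12.73 dB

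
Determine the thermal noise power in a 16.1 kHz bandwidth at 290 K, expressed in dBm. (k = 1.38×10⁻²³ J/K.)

−131.9 dBm

P_n = kTB = 1.38×10⁻²³ × 290 × 1.61×10⁴ = 6.44×10⁻¹⁷ W
In dBm: 10 log₁₀(6.44×10⁻¹⁷ / 10⁻³) = −131.9 dBm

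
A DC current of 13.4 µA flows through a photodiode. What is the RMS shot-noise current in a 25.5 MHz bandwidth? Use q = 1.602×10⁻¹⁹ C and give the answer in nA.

10.5 nA

I_n = √(2qI·B)
2qI·B = 2 × 1.602×10⁻¹⁹ × 1.34×10⁻⁵ × 2.55×10⁷ = 1.09×10⁻¹⁶ A²
I_n = √(1.09×10⁻¹⁶) = 1.05×10⁻⁸ A = 10.5 nA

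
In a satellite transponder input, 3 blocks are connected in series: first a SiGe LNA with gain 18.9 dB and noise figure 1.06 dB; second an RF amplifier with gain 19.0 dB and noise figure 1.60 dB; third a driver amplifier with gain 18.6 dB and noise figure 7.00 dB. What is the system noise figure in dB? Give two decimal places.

Convert to linear (a loss of L dB is a gain of −L dB): F_i = 10^(NF_i/10), G_i = 10^(G_i,dB/10)
  Stage 1: F_1 = 10^(1.06/10) = 1.276, G_1 = 10^(18.9/10) = 77.62
  Stage 2: F_2 = 10^(1.60/10) = 1.445, G_2 = 10^(19.0/10) = 79.43
  Stage 3: F_3 = 10^(7.00/10) = 5.012, G_3 = 10^(18.6/10) = 72.44
Friis cascade:
  F = 1.276 + (1.445 − 1)/77.62 + (5.012 − 1)/6166 = 1.283
NF = 10 log₁₀(1.283) = 1.08 dB

1.08 dB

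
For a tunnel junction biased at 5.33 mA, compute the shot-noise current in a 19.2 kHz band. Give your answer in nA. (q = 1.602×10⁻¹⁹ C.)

5.73 nA

I_n = √(2qI·B)
2qI·B = 2 × 1.602×10⁻¹⁹ × 5.33×10⁻³ × 1.92×10⁴ = 3.28×10⁻¹⁷ A²
I_n = √(3.28×10⁻¹⁷) = 5.73×10⁻⁹ A = 5.73 nA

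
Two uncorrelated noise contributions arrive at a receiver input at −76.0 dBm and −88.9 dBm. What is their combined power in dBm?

−75.8 dBm

Convert to linear, add, convert back:
P₁ = 2.51×10⁻¹¹ W, P₂ = 1.29×10⁻¹² W
P_tot = 2.64×10⁻¹¹ W → 10 log₁₀(P_tot / 10⁻³) = −75.8 dBm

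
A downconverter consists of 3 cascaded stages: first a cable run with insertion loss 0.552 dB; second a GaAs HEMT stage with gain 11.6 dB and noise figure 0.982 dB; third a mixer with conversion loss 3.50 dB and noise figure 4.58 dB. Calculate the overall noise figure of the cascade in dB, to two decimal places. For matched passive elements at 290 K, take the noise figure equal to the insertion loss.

Convert to linear (a loss of L dB is a gain of −L dB): F_i = 10^(NF_i/10), G_i = 10^(G_i,dB/10)
  Stage 1: F_1 = 10^(0.552/10) = 1.136, G_1 = 10^(−0.552/10) = 0.8806
  Stage 2: F_2 = 10^(0.982/10) = 1.254, G_2 = 10^(11.6/10) = 14.45
  Stage 3: F_3 = 10^(4.58/10) = 2.871, G_3 = 10^(−3.50/10) = 0.4467
Friis cascade:
  F = 1.136 + (1.254 − 1)/0.8806 + (2.871 − 1)/12.73 = 1.571
NF = 10 log₁₀(1.571) = 1.96 dB

1.96 dB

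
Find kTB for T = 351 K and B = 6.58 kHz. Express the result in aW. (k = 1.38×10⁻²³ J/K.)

P_n = kTB = 1.38×10⁻²³ × 351 × 6.58×10³ = 3.19×10⁻¹⁷ W = 31.9 aW

31.9 aW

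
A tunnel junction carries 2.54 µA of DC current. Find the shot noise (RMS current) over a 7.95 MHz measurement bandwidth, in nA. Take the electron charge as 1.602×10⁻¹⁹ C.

2.54 nA

I_n = √(2qI·B)
2qI·B = 2 × 1.602×10⁻¹⁹ × 2.54×10⁻⁶ × 7.95×10⁶ = 6.47×10⁻¹⁸ A²
I_n = √(6.47×10⁻¹⁸) = 2.54×10⁻⁹ A = 2.54 nA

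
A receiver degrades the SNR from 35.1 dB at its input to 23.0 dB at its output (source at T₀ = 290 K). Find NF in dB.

12.1 dB

NF (dB) = SNR_in(dB) − SNR_out(dB) when the source is at T₀
NF = 35.1 − 23.0 = 12.1 dB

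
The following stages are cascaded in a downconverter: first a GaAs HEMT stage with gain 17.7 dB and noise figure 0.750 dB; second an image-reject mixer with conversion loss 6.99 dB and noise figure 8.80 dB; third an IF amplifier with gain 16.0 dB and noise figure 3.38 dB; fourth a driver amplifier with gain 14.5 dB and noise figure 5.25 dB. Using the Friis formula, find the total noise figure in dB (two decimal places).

Convert to linear (a loss of L dB is a gain of −L dB): F_i = 10^(NF_i/10), G_i = 10^(G_i,dB/10)
  Stage 1: F_1 = 10^(0.750/10) = 1.189, G_1 = 10^(17.7/10) = 58.88
  Stage 2: F_2 = 10^(8.80/10) = 7.586, G_2 = 10^(−6.99/10) = 0.2000
  Stage 3: F_3 = 10^(3.38/10) = 2.178, G_3 = 10^(16.0/10) = 39.81
  Stage 4: F_4 = 10^(5.25/10) = 3.350, G_4 = 10^(14.5/10) = 28.18
Friis cascade:
  F = 1.189 + (7.586 − 1)/58.88 + (2.178 − 1)/11.78 + (3.350 − 1)/468.8 = 1.405
NF = 10 log₁₀(1.405) = 1.48 dB

1.48 dB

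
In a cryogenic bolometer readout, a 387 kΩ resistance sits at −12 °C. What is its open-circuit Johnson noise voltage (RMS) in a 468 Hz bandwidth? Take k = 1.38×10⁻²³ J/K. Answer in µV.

T = −12 °C + 273.15 = 261.15 K
V_n = √(4kTRB)
4kTRB = 4 × 1.38×10⁻²³ × 261.15 × 3.87×10⁵ × 4.68×10² = 2.61×10⁻¹² V²
V_n = √(2.61×10⁻¹²) = 1.62×10⁻⁶ V = 1.62 µV

1.62 µV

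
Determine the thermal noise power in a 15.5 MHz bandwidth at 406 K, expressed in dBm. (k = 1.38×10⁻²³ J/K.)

−100.6 dBm

P_n = kTB = 1.38×10⁻²³ × 406 × 1.55×10⁷ = 8.68×10⁻¹⁴ W
In dBm: 10 log₁₀(8.68×10⁻¹⁴ / 10⁻³) = −100.6 dBm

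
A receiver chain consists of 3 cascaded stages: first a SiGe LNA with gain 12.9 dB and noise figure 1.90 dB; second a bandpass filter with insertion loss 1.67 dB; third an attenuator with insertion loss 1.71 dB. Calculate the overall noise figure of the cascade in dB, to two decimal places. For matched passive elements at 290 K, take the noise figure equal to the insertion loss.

Convert to linear (a loss of L dB is a gain of −L dB): F_i = 10^(NF_i/10), G_i = 10^(G_i,dB/10)
  Stage 1: F_1 = 10^(1.90/10) = 1.549, G_1 = 10^(12.9/10) = 19.50
  Stage 2: F_2 = 10^(1.67/10) = 1.469, G_2 = 10^(−1.67/10) = 0.6808
  Stage 3: F_3 = 10^(1.71/10) = 1.483, G_3 = 10^(−1.71/10) = 0.6745
Friis cascade:
  F = 1.549 + (1.469 − 1)/19.50 + (1.483 − 1)/13.27 = 1.609
NF = 10 log₁₀(1.609) = 2.07 dB

2.07 dB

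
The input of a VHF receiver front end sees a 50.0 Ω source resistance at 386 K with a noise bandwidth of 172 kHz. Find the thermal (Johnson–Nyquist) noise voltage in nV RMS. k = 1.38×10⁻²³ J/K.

V_n = √(4kTRB)
4kTRB = 4 × 1.38×10⁻²³ × 386 × 5.00×10¹ × 1.72×10⁵ = 1.83×10⁻¹³ V²
V_n = √(1.83×10⁻¹³) = 4.28×10⁻⁷ V = 428 nV

428 nV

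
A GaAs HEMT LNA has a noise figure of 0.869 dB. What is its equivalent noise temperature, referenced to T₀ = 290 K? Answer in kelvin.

F = 10^(0.869/10) = 1.22152
T_e = (F − 1)·T₀ = (1.22152 − 1) × 290 = 64.2 K

64.2 K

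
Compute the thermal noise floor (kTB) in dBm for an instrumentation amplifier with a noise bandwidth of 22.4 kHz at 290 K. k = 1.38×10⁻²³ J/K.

−130.5 dBm

P_n = kTB = 1.38×10⁻²³ × 290 × 2.24×10⁴ = 8.96×10⁻¹⁷ W
In dBm: 10 log₁₀(8.96×10⁻¹⁷ / 10⁻³) = −130.5 dBm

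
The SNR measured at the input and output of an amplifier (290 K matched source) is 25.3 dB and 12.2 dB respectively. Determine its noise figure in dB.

13.1 dB

NF (dB) = SNR_in(dB) − SNR_out(dB) when the source is at T₀
NF = 25.3 − 12.2 = 13.1 dB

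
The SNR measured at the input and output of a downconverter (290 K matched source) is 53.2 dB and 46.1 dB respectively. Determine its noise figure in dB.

7.1 dB

NF (dB) = SNR_in(dB) − SNR_out(dB) when the source is at T₀
NF = 53.2 − 46.1 = 7.1 dB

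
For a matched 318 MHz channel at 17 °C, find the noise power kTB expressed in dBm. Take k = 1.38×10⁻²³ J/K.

−89.0 dBm

T = 17 °C + 273.15 = 290.15 K
P_n = kTB = 1.38×10⁻²³ × 290.15 × 3.18×10⁸ = 1.27×10⁻¹² W
In dBm: 10 log₁₀(1.27×10⁻¹² / 10⁻³) = −89.0 dBm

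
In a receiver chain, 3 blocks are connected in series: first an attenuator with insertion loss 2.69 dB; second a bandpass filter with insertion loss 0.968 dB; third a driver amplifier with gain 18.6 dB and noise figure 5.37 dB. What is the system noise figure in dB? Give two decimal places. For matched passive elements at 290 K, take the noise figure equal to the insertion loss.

Convert to linear (a loss of L dB is a gain of −L dB): F_i = 10^(NF_i/10), G_i = 10^(G_i,dB/10)
  Stage 1: F_1 = 10^(2.69/10) = 1.858, G_1 = 10^(−2.69/10) = 0.5383
  Stage 2: F_2 = 10^(0.968/10) = 1.250, G_2 = 10^(−0.968/10) = 0.8002
  Stage 3: F_3 = 10^(5.37/10) = 3.443, G_3 = 10^(18.6/10) = 72.44
Friis cascade:
  F = 1.858 + (1.250 − 1)/0.5383 + (3.443 − 1)/0.4307 = 7.995
NF = 10 log₁₀(7.995) = 9.03 dB

9.03 dB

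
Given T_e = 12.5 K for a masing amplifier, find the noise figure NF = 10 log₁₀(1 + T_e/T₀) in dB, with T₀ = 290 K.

0.183 dB

F = 1 + T_e/T₀ = 1 + 12.5/290 = 1.0431
NF = 10 log₁₀(1.0431) = 0.183 dB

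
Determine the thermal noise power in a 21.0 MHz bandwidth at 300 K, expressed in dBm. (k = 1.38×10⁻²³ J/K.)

−100.6 dBm

P_n = kTB = 1.38×10⁻²³ × 300 × 2.10×10⁷ = 8.69×10⁻¹⁴ W
In dBm: 10 log₁₀(8.69×10⁻¹⁴ / 10⁻³) = −100.6 dBm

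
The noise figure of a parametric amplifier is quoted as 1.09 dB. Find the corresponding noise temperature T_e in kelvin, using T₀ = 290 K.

F = 10^(1.09/10) = 1.28529
T_e = (F − 1)·T₀ = (1.28529 − 1) × 290 = 82.7 K

82.7 K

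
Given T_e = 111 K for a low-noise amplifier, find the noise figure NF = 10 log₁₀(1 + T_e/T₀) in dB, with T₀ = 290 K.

1.41 dB

F = 1 + T_e/T₀ = 1 + 111/290 = 1.38276
NF = 10 log₁₀(1.38276) = 1.41 dB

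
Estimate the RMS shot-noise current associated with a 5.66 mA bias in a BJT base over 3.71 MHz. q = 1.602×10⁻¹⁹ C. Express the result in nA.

I_n = √(2qI·B)
2qI·B = 2 × 1.602×10⁻¹⁹ × 5.66×10⁻³ × 3.71×10⁶ = 6.73×10⁻¹⁵ A²
I_n = √(6.73×10⁻¹⁵) = 8.20×10⁻⁸ A = 82.0 nA

82.0 nA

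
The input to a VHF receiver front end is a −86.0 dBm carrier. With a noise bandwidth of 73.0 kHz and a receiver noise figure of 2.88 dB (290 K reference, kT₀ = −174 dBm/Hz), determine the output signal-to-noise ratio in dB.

36.5 dB

Noise floor: N = −174 + 10 log₁₀(B) + NF
10 log₁₀(7.30×10⁴) = 48.63 dB
N = −174 + 48.63 + 2.88 = −122.49 dBm
SNR = P_sig − N = −86.0 − (−122.49) = 36.49 dB → 36.5 dB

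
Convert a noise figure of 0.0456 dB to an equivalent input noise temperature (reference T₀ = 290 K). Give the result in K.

F = 10^(0.0456/10) = 1.01056
T_e = (F − 1)·T₀ = (1.01056 − 1) × 290 = 3.06 K

3.06 K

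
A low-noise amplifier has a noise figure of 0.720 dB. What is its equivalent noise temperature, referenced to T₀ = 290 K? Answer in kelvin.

F = 10^(0.720/10) = 1.18032
T_e = (F − 1)·T₀ = (1.18032 − 1) × 290 = 52.3 K

52.3 K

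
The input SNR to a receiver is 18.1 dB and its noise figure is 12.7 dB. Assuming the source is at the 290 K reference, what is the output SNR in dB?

By definition F = SNR_in/SNR_out, so in dB: SNR_out = SNR_in − NF
SNR_out = 18.1 − 12.7 = 5.4 dB

5.4 dB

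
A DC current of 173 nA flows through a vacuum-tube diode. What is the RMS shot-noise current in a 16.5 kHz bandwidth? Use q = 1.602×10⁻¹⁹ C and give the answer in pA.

30.2 pA

I_n = √(2qI·B)
2qI·B = 2 × 1.602×10⁻¹⁹ × 1.73×10⁻⁷ × 1.65×10⁴ = 9.15×10⁻²² A²
I_n = √(9.15×10⁻²²) = 3.02×10⁻¹¹ A = 30.2 pA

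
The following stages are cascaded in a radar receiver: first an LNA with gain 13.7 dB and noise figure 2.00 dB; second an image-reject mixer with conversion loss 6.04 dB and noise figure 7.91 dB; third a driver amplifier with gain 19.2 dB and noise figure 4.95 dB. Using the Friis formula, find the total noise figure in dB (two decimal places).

3.37 dB

Convert to linear (a loss of L dB is a gain of −L dB): F_i = 10^(NF_i/10), G_i = 10^(G_i,dB/10)
  Stage 1: F_1 = 10^(2.00/10) = 1.585, G_1 = 10^(13.7/10) = 23.44
  Stage 2: F_2 = 10^(7.91/10) = 6.180, G_2 = 10^(−6.04/10) = 0.2489
  Stage 3: F_3 = 10^(4.95/10) = 3.126, G_3 = 10^(19.2/10) = 83.18
Friis cascade:
  F = 1.585 + (6.180 − 1)/23.44 + (3.126 − 1)/5.834 = 2.170
NF = 10 log₁₀(2.170) = 3.37 dB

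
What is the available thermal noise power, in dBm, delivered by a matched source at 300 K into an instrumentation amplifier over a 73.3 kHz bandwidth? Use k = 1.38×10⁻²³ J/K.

−125.2 dBm

P_n = kTB = 1.38×10⁻²³ × 300 × 7.33×10⁴ = 3.03×10⁻¹⁶ W
In dBm: 10 log₁₀(3.03×10⁻¹⁶ / 10⁻³) = −125.2 dBm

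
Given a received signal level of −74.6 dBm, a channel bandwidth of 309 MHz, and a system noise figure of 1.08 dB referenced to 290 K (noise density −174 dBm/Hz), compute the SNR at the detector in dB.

13.4 dB

Noise floor: N = −174 + 10 log₁₀(B) + NF
10 log₁₀(3.09×10⁸) = 84.9 dB
N = −174 + 84.9 + 1.08 = −88.02 dBm
SNR = P_sig − N = −74.6 − (−88.02) = 13.42 dB → 13.4 dB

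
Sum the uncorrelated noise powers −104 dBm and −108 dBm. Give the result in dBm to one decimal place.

−102.5 dBm

Convert to linear, add, convert back:
P₁ = 3.98×10⁻¹⁴ W, P₂ = 1.58×10⁻¹⁴ W
P_tot = 5.57×10⁻¹⁴ W → 10 log₁₀(P_tot / 10⁻³) = −102.5 dBm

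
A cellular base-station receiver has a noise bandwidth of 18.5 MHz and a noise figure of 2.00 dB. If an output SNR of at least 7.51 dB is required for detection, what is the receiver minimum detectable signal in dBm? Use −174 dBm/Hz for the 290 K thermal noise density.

−91.8 dBm

Sensitivity = −174 + 10 log₁₀(B) + NF + SNR_min
= −174 + 72.67 + 2.00 + 7.51
= −91.82 dBm → −91.8 dBm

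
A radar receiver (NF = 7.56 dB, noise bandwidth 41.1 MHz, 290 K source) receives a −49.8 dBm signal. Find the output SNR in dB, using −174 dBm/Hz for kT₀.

Noise floor: N = −174 + 10 log₁₀(B) + NF
10 log₁₀(4.11×10⁷) = 76.14 dB
N = −174 + 76.14 + 7.56 = −90.30 dBm
SNR = P_sig − N = −49.8 − (−90.30) = 40.50 dB → 40.5 dB

40.5 dB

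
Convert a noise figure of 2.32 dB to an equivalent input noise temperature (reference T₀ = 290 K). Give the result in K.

F = 10^(2.32/10) = 1.70608
T_e = (F − 1)·T₀ = (1.70608 − 1) × 290 = 205 K

205 K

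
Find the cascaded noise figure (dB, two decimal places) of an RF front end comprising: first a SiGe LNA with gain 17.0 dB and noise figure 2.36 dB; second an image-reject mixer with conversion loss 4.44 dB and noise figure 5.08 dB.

Convert to linear (a loss of L dB is a gain of −L dB): F_i = 10^(NF_i/10), G_i = 10^(G_i,dB/10)
  Stage 1: F_1 = 10^(2.36/10) = 1.722, G_1 = 10^(17.0/10) = 50.12
  Stage 2: F_2 = 10^(5.08/10) = 3.221, G_2 = 10^(−4.44/10) = 0.3597
Friis cascade:
  F = 1.722 + (3.221 − 1)/50.12 = 1.766
NF = 10 log₁₀(1.766) = 2.47 dB

2.47 dB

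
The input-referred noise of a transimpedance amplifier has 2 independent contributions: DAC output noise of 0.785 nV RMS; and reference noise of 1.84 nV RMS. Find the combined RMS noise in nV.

2.00 nV

Uncorrelated sources add in power (mean-square): V_tot = √(ΣV_i²)
V_tot = √[(7.85×10⁻¹⁰)² + (1.84×10⁻⁹)²] = 2.00×10⁻⁹ V = 2.00 nV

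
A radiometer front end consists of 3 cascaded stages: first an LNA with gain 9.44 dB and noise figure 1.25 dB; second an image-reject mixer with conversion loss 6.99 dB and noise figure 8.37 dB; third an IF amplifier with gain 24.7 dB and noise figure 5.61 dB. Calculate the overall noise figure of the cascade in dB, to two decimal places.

5.44 dB

Convert to linear (a loss of L dB is a gain of −L dB): F_i = 10^(NF_i/10), G_i = 10^(G_i,dB/10)
  Stage 1: F_1 = 10^(1.25/10) = 1.334, G_1 = 10^(9.44/10) = 8.790
  Stage 2: F_2 = 10^(8.37/10) = 6.871, G_2 = 10^(−6.99/10) = 0.2000
  Stage 3: F_3 = 10^(5.61/10) = 3.639, G_3 = 10^(24.7/10) = 295.1
Friis cascade:
  F = 1.334 + (6.871 − 1)/8.790 + (3.639 − 1)/1.758 = 3.503
NF = 10 log₁₀(3.503) = 5.44 dB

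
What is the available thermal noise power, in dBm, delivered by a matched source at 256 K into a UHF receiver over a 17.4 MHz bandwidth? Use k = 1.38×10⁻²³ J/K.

P_n = kTB = 1.38×10⁻²³ × 256 × 1.74×10⁷ = 6.15×10⁻¹⁴ W
In dBm: 10 log₁₀(6.15×10⁻¹⁴ / 10⁻³) = −102.1 dBm

−102.1 dBm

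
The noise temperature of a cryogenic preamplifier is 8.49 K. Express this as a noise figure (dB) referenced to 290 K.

F = 1 + T_e/T₀ = 1 + 8.49/290 = 1.02928
NF = 10 log₁₀(1.02928) = 0.125 dB

0.125 dB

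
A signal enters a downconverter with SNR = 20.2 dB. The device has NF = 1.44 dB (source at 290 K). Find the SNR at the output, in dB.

18.76 dB

By definition F = SNR_in/SNR_out, so in dB: SNR_out = SNR_in − NF
SNR_out = 20.2 − 1.44 = 18.76 dB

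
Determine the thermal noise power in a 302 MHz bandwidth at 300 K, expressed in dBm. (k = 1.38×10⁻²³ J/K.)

P_n = kTB = 1.38×10⁻²³ × 300 × 3.02×10⁸ = 1.25×10⁻¹² W
In dBm: 10 log₁₀(1.25×10⁻¹² / 10⁻³) = −89.0 dBm

−89.0 dBm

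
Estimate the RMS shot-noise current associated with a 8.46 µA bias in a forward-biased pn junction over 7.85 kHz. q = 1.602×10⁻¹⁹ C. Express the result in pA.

I_n = √(2qI·B)
2qI·B = 2 × 1.602×10⁻¹⁹ × 8.46×10⁻⁶ × 7.85×10³ = 2.13×10⁻²⁰ A²
I_n = √(2.13×10⁻²⁰) = 1.46×10⁻¹⁰ A = 146 pA

146 pA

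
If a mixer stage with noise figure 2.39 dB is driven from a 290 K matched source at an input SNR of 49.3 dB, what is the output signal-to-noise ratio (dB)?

46.91 dB

By definition F = SNR_in/SNR_out, so in dB: SNR_out = SNR_in − NF
SNR_out = 49.3 − 2.39 = 46.91 dB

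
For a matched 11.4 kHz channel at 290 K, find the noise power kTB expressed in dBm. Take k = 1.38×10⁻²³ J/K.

P_n = kTB = 1.38×10⁻²³ × 290 × 1.14×10⁴ = 4.56×10⁻¹⁷ W
In dBm: 10 log₁₀(4.56×10⁻¹⁷ / 10⁻³) = −133.4 dBm

−133.4 dBm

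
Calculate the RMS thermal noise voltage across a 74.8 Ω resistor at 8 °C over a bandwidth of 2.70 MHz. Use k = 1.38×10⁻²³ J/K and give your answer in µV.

1.77 µV

T = 8 °C + 273.15 = 281.15 K
V_n = √(4kTRB)
4kTRB = 4 × 1.38×10⁻²³ × 281.15 × 7.48×10¹ × 2.70×10⁶ = 3.13×10⁻¹² V²
V_n = √(3.13×10⁻¹²) = 1.77×10⁻⁶ V = 1.77 µV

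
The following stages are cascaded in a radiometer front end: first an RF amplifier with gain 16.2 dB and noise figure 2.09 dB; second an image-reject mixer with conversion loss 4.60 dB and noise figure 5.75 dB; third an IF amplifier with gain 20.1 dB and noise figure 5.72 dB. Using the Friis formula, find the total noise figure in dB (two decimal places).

Convert to linear (a loss of L dB is a gain of −L dB): F_i = 10^(NF_i/10), G_i = 10^(G_i,dB/10)
  Stage 1: F_1 = 10^(2.09/10) = 1.618, G_1 = 10^(16.2/10) = 41.69
  Stage 2: F_2 = 10^(5.75/10) = 3.758, G_2 = 10^(−4.60/10) = 0.3467
  Stage 3: F_3 = 10^(5.72/10) = 3.733, G_3 = 10^(20.1/10) = 102.3
Friis cascade:
  F = 1.618 + (3.758 − 1)/41.69 + (3.733 − 1)/14.45 = 1.873
NF = 10 log₁₀(1.873) = 2.73 dB

2.73 dB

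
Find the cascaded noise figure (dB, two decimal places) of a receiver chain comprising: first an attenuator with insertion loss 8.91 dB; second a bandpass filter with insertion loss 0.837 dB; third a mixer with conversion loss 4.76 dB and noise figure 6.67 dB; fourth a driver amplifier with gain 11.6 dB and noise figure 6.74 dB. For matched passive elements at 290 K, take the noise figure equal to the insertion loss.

21.73 dB

Convert to linear (a loss of L dB is a gain of −L dB): F_i = 10^(NF_i/10), G_i = 10^(G_i,dB/10)
  Stage 1: F_1 = 10^(8.91/10) = 7.780, G_1 = 10^(−8.91/10) = 0.1285
  Stage 2: F_2 = 10^(0.837/10) = 1.213, G_2 = 10^(−0.837/10) = 0.8247
  Stage 3: F_3 = 10^(6.67/10) = 4.645, G_3 = 10^(−4.76/10) = 0.3342
  Stage 4: F_4 = 10^(6.74/10) = 4.721, G_4 = 10^(11.6/10) = 14.45
Friis cascade:
  F = 7.780 + (1.213 − 1)/0.1285 + (4.645 − 1)/0.1060 + (4.721 − 1)/0.03542 = 148.9
NF = 10 log₁₀(148.9) = 21.73 dB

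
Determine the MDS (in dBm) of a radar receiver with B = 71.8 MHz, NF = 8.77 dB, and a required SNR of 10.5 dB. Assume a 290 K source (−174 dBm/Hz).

−76.2 dBm

Sensitivity = −174 + 10 log₁₀(B) + NF + SNR_min
= −174 + 78.56 + 8.77 + 10.5
= −76.17 dBm → −76.2 dBm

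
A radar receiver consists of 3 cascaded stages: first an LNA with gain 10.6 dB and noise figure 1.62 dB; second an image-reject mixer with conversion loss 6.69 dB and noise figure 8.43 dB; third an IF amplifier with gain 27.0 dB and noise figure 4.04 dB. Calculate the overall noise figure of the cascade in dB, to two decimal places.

4.14 dB

Convert to linear (a loss of L dB is a gain of −L dB): F_i = 10^(NF_i/10), G_i = 10^(G_i,dB/10)
  Stage 1: F_1 = 10^(1.62/10) = 1.452, G_1 = 10^(10.6/10) = 11.48
  Stage 2: F_2 = 10^(8.43/10) = 6.966, G_2 = 10^(−6.69/10) = 0.2143
  Stage 3: F_3 = 10^(4.04/10) = 2.535, G_3 = 10^(27.0/10) = 501.2
Friis cascade:
  F = 1.452 + (6.966 − 1)/11.48 + (2.535 − 1)/2.460 = 2.596
NF = 10 log₁₀(2.596) = 4.14 dB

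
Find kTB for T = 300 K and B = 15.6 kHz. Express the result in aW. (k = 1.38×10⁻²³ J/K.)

64.6 aW

P_n = kTB = 1.38×10⁻²³ × 300 × 1.56×10⁴ = 6.46×10⁻¹⁷ W = 64.6 aW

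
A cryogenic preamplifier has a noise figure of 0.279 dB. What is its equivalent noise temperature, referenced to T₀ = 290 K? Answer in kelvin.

F = 10^(0.279/10) = 1.06635
T_e = (F − 1)·T₀ = (1.06635 − 1) × 290 = 19.2 K

19.2 K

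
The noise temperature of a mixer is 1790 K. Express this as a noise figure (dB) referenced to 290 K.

F = 1 + T_e/T₀ = 1 + 1790/290 = 7.17241
NF = 10 log₁₀(7.17241) = 8.56 dB

8.56 dB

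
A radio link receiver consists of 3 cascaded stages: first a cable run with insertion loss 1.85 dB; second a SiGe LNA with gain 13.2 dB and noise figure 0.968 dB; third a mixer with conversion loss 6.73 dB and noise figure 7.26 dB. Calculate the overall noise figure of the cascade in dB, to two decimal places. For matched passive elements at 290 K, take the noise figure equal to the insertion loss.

3.48 dB

Convert to linear (a loss of L dB is a gain of −L dB): F_i = 10^(NF_i/10), G_i = 10^(G_i,dB/10)
  Stage 1: F_1 = 10^(1.85/10) = 1.531, G_1 = 10^(−1.85/10) = 0.6531
  Stage 2: F_2 = 10^(0.968/10) = 1.250, G_2 = 10^(13.2/10) = 20.89
  Stage 3: F_3 = 10^(7.26/10) = 5.321, G_3 = 10^(−6.73/10) = 0.2123
Friis cascade:
  F = 1.531 + (1.250 − 1)/0.6531 + (5.321 − 1)/13.65 = 2.230
NF = 10 log₁₀(2.230) = 3.48 dB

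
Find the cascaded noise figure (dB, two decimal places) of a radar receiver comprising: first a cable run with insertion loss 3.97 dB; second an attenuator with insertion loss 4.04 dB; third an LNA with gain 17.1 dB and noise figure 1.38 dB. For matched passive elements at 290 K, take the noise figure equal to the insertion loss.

9.39 dB

Convert to linear (a loss of L dB is a gain of −L dB): F_i = 10^(NF_i/10), G_i = 10^(G_i,dB/10)
  Stage 1: F_1 = 10^(3.97/10) = 2.495, G_1 = 10^(−3.97/10) = 0.4009
  Stage 2: F_2 = 10^(4.04/10) = 2.535, G_2 = 10^(−4.04/10) = 0.3945
  Stage 3: F_3 = 10^(1.38/10) = 1.374, G_3 = 10^(17.1/10) = 51.29
Friis cascade:
  F = 2.495 + (2.535 − 1)/0.4009 + (1.374 − 1)/0.1581 = 8.690
NF = 10 log₁₀(8.690) = 9.39 dB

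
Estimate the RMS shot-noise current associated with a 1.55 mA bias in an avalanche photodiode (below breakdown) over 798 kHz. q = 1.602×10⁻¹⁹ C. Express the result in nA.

19.9 nA

I_n = √(2qI·B)
2qI·B = 2 × 1.602×10⁻¹⁹ × 1.55×10⁻³ × 7.98×10⁵ = 3.96×10⁻¹⁶ A²
I_n = √(3.96×10⁻¹⁶) = 1.99×10⁻⁸ A = 19.9 nA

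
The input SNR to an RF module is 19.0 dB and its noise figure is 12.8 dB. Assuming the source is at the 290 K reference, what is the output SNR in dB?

By definition F = SNR_in/SNR_out, so in dB: SNR_out = SNR_in − NF
SNR_out = 19.0 − 12.8 = 6.2 dB

6.2 dB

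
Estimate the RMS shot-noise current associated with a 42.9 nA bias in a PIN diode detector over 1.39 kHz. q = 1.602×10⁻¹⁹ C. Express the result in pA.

4.37 pA

I_n = √(2qI·B)
2qI·B = 2 × 1.602×10⁻¹⁹ × 4.29×10⁻⁸ × 1.39×10³ = 1.91×10⁻²³ A²
I_n = √(1.91×10⁻²³) = 4.37×10⁻¹² A = 4.37 pA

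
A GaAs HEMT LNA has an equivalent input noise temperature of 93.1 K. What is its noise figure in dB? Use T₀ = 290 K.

F = 1 + T_e/T₀ = 1 + 93.1/290 = 1.32103
NF = 10 log₁₀(1.32103) = 1.21 dB

1.21 dB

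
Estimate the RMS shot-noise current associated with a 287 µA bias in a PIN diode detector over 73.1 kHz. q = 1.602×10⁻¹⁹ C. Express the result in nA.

I_n = √(2qI·B)
2qI·B = 2 × 1.602×10⁻¹⁹ × 2.87×10⁻⁴ × 7.31×10⁴ = 6.72×10⁻¹⁸ A²
I_n = √(6.72×10⁻¹⁸) = 2.59×10⁻⁹ A = 2.59 nA

2.59 nA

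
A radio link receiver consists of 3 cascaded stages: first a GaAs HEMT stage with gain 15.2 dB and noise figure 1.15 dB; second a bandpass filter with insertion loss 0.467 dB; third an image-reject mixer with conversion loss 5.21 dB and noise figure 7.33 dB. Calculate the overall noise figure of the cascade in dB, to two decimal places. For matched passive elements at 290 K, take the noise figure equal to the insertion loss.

1.63 dB

Convert to linear (a loss of L dB is a gain of −L dB): F_i = 10^(NF_i/10), G_i = 10^(G_i,dB/10)
  Stage 1: F_1 = 10^(1.15/10) = 1.303, G_1 = 10^(15.2/10) = 33.11
  Stage 2: F_2 = 10^(0.467/10) = 1.114, G_2 = 10^(−0.467/10) = 0.8980
  Stage 3: F_3 = 10^(7.33/10) = 5.408, G_3 = 10^(−5.21/10) = 0.3013
Friis cascade:
  F = 1.303 + (1.114 − 1)/33.11 + (5.408 − 1)/29.74 = 1.455
NF = 10 log₁₀(1.455) = 1.63 dB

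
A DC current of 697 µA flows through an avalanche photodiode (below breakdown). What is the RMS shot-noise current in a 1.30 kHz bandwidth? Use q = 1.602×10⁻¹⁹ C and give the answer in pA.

I_n = √(2qI·B)
2qI·B = 2 × 1.602×10⁻¹⁹ × 6.97×10⁻⁴ × 1.30×10³ = 2.90×10⁻¹⁹ A²
I_n = √(2.90×10⁻¹⁹) = 5.39×10⁻¹⁰ A = 539 pA

539 pA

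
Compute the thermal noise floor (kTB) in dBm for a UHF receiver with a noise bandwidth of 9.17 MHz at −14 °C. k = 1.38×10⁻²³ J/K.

−104.8 dBm

T = −14 °C + 273.15 = 259.15 K
P_n = kTB = 1.38×10⁻²³ × 259.15 × 9.17×10⁶ = 3.28×10⁻¹⁴ W
In dBm: 10 log₁₀(3.28×10⁻¹⁴ / 10⁻³) = −104.8 dBm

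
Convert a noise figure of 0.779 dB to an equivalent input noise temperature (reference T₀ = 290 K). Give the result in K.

F = 10^(0.779/10) = 1.19647
T_e = (F − 1)·T₀ = (1.19647 − 1) × 290 = 57.0 K

57.0 K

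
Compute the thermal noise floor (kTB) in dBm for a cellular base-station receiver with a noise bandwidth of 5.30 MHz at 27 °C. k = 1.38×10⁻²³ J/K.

T = 27 °C + 273.15 = 300.15 K
P_n = kTB = 1.38×10⁻²³ × 300.15 × 5.30×10⁶ = 2.20×10⁻¹⁴ W
In dBm: 10 log₁₀(2.20×10⁻¹⁴ / 10⁻³) = −106.6 dBm

−106.6 dBm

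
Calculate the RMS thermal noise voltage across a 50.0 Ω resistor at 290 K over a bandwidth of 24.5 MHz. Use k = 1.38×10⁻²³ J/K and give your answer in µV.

4.43 µV

V_n = √(4kTRB)
4kTRB = 4 × 1.38×10⁻²³ × 290 × 5.00×10¹ × 2.45×10⁷ = 1.96×10⁻¹¹ V²
V_n = √(1.96×10⁻¹¹) = 4.43×10⁻⁶ V = 4.43 µV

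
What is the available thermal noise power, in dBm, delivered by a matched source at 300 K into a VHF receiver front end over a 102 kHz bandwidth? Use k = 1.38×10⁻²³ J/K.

P_n = kTB = 1.38×10⁻²³ × 300 × 1.02×10⁵ = 4.22×10⁻¹⁶ W
In dBm: 10 log₁₀(4.22×10⁻¹⁶ / 10⁻³) = −123.7 dBm

−123.7 dBm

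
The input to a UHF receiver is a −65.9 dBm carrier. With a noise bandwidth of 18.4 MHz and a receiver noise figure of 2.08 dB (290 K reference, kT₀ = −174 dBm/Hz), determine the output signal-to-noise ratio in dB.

Noise floor: N = −174 + 10 log₁₀(B) + NF
10 log₁₀(1.84×10⁷) = 72.65 dB
N = −174 + 72.65 + 2.08 = −99.27 dBm
SNR = P_sig − N = −65.9 − (−99.27) = 33.37 dB → 33.4 dB

33.4 dB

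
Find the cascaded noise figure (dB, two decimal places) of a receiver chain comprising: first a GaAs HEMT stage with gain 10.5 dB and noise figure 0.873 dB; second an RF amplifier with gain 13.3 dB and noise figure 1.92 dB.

Convert to linear (a loss of L dB is a gain of −L dB): F_i = 10^(NF_i/10), G_i = 10^(G_i,dB/10)
  Stage 1: F_1 = 10^(0.873/10) = 1.223, G_1 = 10^(10.5/10) = 11.22
  Stage 2: F_2 = 10^(1.92/10) = 1.556, G_2 = 10^(13.3/10) = 21.38
Friis cascade:
  F = 1.223 + (1.556 − 1)/11.22 = 1.272
NF = 10 log₁₀(1.272) = 1.05 dB

1.05 dB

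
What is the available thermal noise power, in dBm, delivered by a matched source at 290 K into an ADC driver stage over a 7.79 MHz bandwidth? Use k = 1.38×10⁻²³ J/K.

−105.1 dBm

P_n = kTB = 1.38×10⁻²³ × 290 × 7.79×10⁶ = 3.12×10⁻¹⁴ W
In dBm: 10 log₁₀(3.12×10⁻¹⁴ / 10⁻³) = −105.1 dBm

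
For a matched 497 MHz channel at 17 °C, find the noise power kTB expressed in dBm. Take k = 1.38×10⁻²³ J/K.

T = 17 °C + 273.15 = 290.15 K
P_n = kTB = 1.38×10⁻²³ × 290.15 × 4.97×10⁸ = 1.99×10⁻¹² W
In dBm: 10 log₁₀(1.99×10⁻¹² / 10⁻³) = −87.0 dBm

−87.0 dBm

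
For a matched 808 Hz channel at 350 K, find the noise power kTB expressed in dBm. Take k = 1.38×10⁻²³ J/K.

−144.1 dBm

P_n = kTB = 1.38×10⁻²³ × 350 × 8.08×10² = 3.90×10⁻¹⁸ W
In dBm: 10 log₁₀(3.90×10⁻¹⁸ / 10⁻³) = −144.1 dBm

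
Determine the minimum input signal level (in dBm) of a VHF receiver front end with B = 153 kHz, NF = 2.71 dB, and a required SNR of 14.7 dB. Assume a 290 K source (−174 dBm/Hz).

Sensitivity = −174 + 10 log₁₀(B) + NF + SNR_min
= −174 + 51.85 + 2.71 + 14.7
= −104.74 dBm → −104.7 dBm

−104.7 dBm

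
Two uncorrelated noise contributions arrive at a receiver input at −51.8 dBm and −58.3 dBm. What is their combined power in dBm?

Convert to linear, add, convert back:
P₁ = 6.61×10⁻⁹ W, P₂ = 1.48×10⁻⁹ W
P_tot = 8.09×10⁻⁹ W → 10 log₁₀(P_tot / 10⁻³) = −50.9 dBm

−50.9 dBm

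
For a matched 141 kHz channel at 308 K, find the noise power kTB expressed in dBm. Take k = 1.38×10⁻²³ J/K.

−122.2 dBm

P_n = kTB = 1.38×10⁻²³ × 308 × 1.41×10⁵ = 5.99×10⁻¹⁶ W
In dBm: 10 log₁₀(5.99×10⁻¹⁶ / 10⁻³) = −122.2 dBm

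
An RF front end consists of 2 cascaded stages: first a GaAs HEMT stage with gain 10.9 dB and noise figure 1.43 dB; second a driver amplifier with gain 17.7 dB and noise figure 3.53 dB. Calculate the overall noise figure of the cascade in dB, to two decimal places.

Convert to linear (a loss of L dB is a gain of −L dB): F_i = 10^(NF_i/10), G_i = 10^(G_i,dB/10)
  Stage 1: F_1 = 10^(1.43/10) = 1.390, G_1 = 10^(10.9/10) = 12.30
  Stage 2: F_2 = 10^(3.53/10) = 2.254, G_2 = 10^(17.7/10) = 58.88
Friis cascade:
  F = 1.390 + (2.254 − 1)/12.30 = 1.492
NF = 10 log₁₀(1.492) = 1.74 dB

1.74 dB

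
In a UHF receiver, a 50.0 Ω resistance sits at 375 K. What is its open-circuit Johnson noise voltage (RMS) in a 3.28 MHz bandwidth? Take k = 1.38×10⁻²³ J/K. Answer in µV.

1.84 µV

V_n = √(4kTRB)
4kTRB = 4 × 1.38×10⁻²³ × 375 × 5.00×10¹ × 3.28×10⁶ = 3.39×10⁻¹² V²
V_n = √(3.39×10⁻¹²) = 1.84×10⁻⁶ V = 1.84 µV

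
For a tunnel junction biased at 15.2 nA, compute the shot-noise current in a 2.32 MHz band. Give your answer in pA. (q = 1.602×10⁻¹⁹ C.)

I_n = √(2qI·B)
2qI·B = 2 × 1.602×10⁻¹⁹ × 1.52×10⁻⁸ × 2.32×10⁶ = 1.13×10⁻²⁰ A²
I_n = √(1.13×10⁻²⁰) = 1.06×10⁻¹⁰ A = 106 pA

106 pA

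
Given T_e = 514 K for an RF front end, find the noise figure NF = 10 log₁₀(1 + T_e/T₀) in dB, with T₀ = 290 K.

F = 1 + T_e/T₀ = 1 + 514/290 = 2.77241
NF = 10 log₁₀(2.77241) = 4.43 dB

4.43 dB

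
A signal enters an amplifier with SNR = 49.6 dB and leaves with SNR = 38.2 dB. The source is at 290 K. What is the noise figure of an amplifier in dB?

11.4 dB

NF (dB) = SNR_in(dB) − SNR_out(dB) when the source is at T₀
NF = 49.6 − 38.2 = 11.4 dB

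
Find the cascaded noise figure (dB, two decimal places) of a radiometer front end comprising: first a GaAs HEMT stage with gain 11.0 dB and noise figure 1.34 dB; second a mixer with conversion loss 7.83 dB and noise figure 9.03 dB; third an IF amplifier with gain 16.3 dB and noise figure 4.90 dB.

4.66 dB

Convert to linear (a loss of L dB is a gain of −L dB): F_i = 10^(NF_i/10), G_i = 10^(G_i,dB/10)
  Stage 1: F_1 = 10^(1.34/10) = 1.361, G_1 = 10^(11.0/10) = 12.59
  Stage 2: F_2 = 10^(9.03/10) = 7.998, G_2 = 10^(−7.83/10) = 0.1648
  Stage 3: F_3 = 10^(4.90/10) = 3.090, G_3 = 10^(16.3/10) = 42.66
Friis cascade:
  F = 1.361 + (7.998 − 1)/12.59 + (3.090 − 1)/2.075 = 2.925
NF = 10 log₁₀(2.925) = 4.66 dB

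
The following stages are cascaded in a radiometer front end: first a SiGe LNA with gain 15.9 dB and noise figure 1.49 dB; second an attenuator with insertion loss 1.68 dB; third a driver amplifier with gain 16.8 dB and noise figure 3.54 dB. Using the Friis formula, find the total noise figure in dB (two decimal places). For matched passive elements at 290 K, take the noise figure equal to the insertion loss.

Convert to linear (a loss of L dB is a gain of −L dB): F_i = 10^(NF_i/10), G_i = 10^(G_i,dB/10)
  Stage 1: F_1 = 10^(1.49/10) = 1.409, G_1 = 10^(15.9/10) = 38.90
  Stage 2: F_2 = 10^(1.68/10) = 1.472, G_2 = 10^(−1.68/10) = 0.6792
  Stage 3: F_3 = 10^(3.54/10) = 2.259, G_3 = 10^(16.8/10) = 47.86
Friis cascade:
  F = 1.409 + (1.472 − 1)/38.90 + (2.259 − 1)/26.42 = 1.469
NF = 10 log₁₀(1.469) = 1.67 dB

1.67 dB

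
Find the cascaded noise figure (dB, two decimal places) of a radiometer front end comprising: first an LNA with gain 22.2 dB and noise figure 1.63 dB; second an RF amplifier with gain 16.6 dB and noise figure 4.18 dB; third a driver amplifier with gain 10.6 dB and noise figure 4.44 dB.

1.66 dB

Convert to linear (a loss of L dB is a gain of −L dB): F_i = 10^(NF_i/10), G_i = 10^(G_i,dB/10)
  Stage 1: F_1 = 10^(1.63/10) = 1.455, G_1 = 10^(22.2/10) = 166.0
  Stage 2: F_2 = 10^(4.18/10) = 2.618, G_2 = 10^(16.6/10) = 45.71
  Stage 3: F_3 = 10^(4.44/10) = 2.780, G_3 = 10^(10.6/10) = 11.48
Friis cascade:
  F = 1.455 + (2.618 − 1)/166.0 + (2.780 − 1)/7586 = 1.465
NF = 10 log₁₀(1.465) = 1.66 dB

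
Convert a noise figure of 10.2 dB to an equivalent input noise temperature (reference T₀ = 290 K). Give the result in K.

2747 K

F = 10^(10.2/10) = 10.4713
T_e = (F − 1)·T₀ = (10.4713 − 1) × 290 = 2747 K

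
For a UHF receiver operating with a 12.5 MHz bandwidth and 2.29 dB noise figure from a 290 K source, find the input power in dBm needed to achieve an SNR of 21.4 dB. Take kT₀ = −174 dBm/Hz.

−79.3 dBm

Sensitivity = −174 + 10 log₁₀(B) + NF + SNR_min
= −174 + 70.97 + 2.29 + 21.4
= −79.34 dBm → −79.3 dBm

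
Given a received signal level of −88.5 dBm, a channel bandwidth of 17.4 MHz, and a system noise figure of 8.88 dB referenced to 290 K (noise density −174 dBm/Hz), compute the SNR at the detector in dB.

4.2 dB

Noise floor: N = −174 + 10 log₁₀(B) + NF
10 log₁₀(1.74×10⁷) = 72.41 dB
N = −174 + 72.41 + 8.88 = −92.71 dBm
SNR = P_sig − N = −88.5 − (−92.71) = 4.21 dB → 4.2 dB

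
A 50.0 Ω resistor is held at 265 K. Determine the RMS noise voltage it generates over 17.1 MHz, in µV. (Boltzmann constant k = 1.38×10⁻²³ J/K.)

V_n = √(4kTRB)
4kTRB = 4 × 1.38×10⁻²³ × 265 × 5.00×10¹ × 1.71×10⁷ = 1.25×10⁻¹¹ V²
V_n = √(1.25×10⁻¹¹) = 3.54×10⁻⁶ V = 3.54 µV

3.54 µV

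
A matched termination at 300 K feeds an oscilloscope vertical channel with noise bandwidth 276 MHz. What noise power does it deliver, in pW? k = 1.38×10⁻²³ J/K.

P_n = kTB = 1.38×10⁻²³ × 300 × 2.76×10⁸ = 1.14×10⁻¹² W = 1.14 pW

1.14 pW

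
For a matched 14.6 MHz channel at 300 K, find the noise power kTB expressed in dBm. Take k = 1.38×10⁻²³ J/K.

P_n = kTB = 1.38×10⁻²³ × 300 × 1.46×10⁷ = 6.04×10⁻¹⁴ W
In dBm: 10 log₁₀(6.04×10⁻¹⁴ / 10⁻³) = −102.2 dBm

−102.2 dBm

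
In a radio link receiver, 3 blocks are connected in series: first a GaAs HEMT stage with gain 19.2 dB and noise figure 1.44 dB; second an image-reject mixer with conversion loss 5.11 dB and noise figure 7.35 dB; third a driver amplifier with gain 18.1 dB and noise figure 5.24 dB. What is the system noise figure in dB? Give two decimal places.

Convert to linear (a loss of L dB is a gain of −L dB): F_i = 10^(NF_i/10), G_i = 10^(G_i,dB/10)
  Stage 1: F_1 = 10^(1.44/10) = 1.393, G_1 = 10^(19.2/10) = 83.18
  Stage 2: F_2 = 10^(7.35/10) = 5.433, G_2 = 10^(−5.11/10) = 0.3083
  Stage 3: F_3 = 10^(5.24/10) = 3.342, G_3 = 10^(18.1/10) = 64.57
Friis cascade:
  F = 1.393 + (5.433 − 1)/83.18 + (3.342 − 1)/25.64 = 1.538
NF = 10 log₁₀(1.538) = 1.87 dB

1.87 dB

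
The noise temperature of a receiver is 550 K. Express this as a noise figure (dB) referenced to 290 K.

4.62 dB

F = 1 + T_e/T₀ = 1 + 550/290 = 2.89655
NF = 10 log₁₀(2.89655) = 4.62 dB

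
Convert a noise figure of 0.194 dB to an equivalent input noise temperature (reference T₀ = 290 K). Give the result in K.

F = 10^(0.194/10) = 1.04568
T_e = (F − 1)·T₀ = (1.04568 − 1) × 290 = 13.2 K

13.2 K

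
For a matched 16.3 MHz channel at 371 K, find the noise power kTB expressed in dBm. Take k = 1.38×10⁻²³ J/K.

−100.8 dBm

P_n = kTB = 1.38×10⁻²³ × 371 × 1.63×10⁷ = 8.35×10⁻¹⁴ W
In dBm: 10 log₁₀(8.35×10⁻¹⁴ / 10⁻³) = −100.8 dBm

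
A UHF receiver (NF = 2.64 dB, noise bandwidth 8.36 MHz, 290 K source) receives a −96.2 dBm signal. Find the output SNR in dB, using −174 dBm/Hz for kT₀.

5.9 dB

Noise floor: N = −174 + 10 log₁₀(B) + NF
10 log₁₀(8.36×10⁶) = 69.22 dB
N = −174 + 69.22 + 2.64 = −102.14 dBm
SNR = P_sig − N = −96.2 − (−102.14) = 5.94 dB → 5.9 dB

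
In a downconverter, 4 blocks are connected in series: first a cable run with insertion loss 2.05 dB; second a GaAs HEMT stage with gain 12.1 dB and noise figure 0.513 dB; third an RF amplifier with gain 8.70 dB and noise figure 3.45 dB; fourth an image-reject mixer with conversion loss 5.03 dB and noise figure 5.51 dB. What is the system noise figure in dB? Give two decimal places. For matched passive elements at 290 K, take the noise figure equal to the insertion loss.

Convert to linear (a loss of L dB is a gain of −L dB): F_i = 10^(NF_i/10), G_i = 10^(G_i,dB/10)
  Stage 1: F_1 = 10^(2.05/10) = 1.603, G_1 = 10^(−2.05/10) = 0.6237
  Stage 2: F_2 = 10^(0.513/10) = 1.125, G_2 = 10^(12.1/10) = 16.22
  Stage 3: F_3 = 10^(3.45/10) = 2.213, G_3 = 10^(8.70/10) = 7.413
  Stage 4: F_4 = 10^(5.51/10) = 3.556, G_4 = 10^(−5.03/10) = 0.3141
Friis cascade:
  F = 1.603 + (1.125 − 1)/0.6237 + (2.213 − 1)/10.12 + (3.556 − 1)/74.99 = 1.958
NF = 10 log₁₀(1.958) = 2.92 dB

2.92 dB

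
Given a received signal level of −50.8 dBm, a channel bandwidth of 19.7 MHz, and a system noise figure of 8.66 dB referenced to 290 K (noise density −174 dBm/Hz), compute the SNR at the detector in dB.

Noise floor: N = −174 + 10 log₁₀(B) + NF
10 log₁₀(1.97×10⁷) = 72.94 dB
N = −174 + 72.94 + 8.66 = −92.40 dBm
SNR = P_sig − N = −50.8 − (−92.40) = 41.60 dB → 41.6 dB

41.6 dB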